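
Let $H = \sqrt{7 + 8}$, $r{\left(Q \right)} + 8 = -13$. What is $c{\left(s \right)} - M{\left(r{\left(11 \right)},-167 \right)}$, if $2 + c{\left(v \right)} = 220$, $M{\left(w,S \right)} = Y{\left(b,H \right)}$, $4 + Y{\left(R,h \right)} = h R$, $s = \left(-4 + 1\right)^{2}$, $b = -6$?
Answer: $222 + 6 \sqrt{15} \approx 245.24$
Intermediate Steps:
$r{\left(Q \right)} = -21$ ($r{\left(Q \right)} = -8 - 13 = -21$)
$H = \sqrt{15} \approx 3.873$
$s = 9$ ($s = \left(-3\right)^{2} = 9$)
$Y{\left(R,h \right)} = -4 + R h$ ($Y{\left(R,h \right)} = -4 + h R = -4 + R h$)
$M{\left(w,S \right)} = -4 - 6 \sqrt{15}$
$c{\left(v \right)} = 218$ ($c{\left(v \right)} = -2 + 220 = 218$)
$c{\left(s \right)} - M{\left(r{\left(11 \right)},-167 \right)} = 218 - \left(-4 - 6 \sqrt{15}\right) = 218 + \left(4 + 6 \sqrt{15}\right) = 222 + 6 \sqrt{15}$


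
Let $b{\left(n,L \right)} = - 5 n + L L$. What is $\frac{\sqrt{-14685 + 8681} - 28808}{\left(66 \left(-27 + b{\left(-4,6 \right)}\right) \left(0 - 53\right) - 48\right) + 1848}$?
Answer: $\frac{14404}{49821} - \frac{i \sqrt{1501}}{49821} \approx 0.28911 - 0.00077764 i$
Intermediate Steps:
$b{\left(n,L \right)} = L^{2} - 5 n$ ($b{\left(n,L \right)} = - 5 n + L^{2} = L^{2} - 5 n$)
$\frac{\sqrt{-14685 + 8681} - 28808}{\left(66 \left(-27 + b{\left(-4,6 \right)}\right) \left(0 - 53\right) - 48\right) + 1848} = \frac{\sqrt{-14685 + 8681} - 28808}{\left(66 \left(-27 - \left(-20 - 6^{2}\right)\right) \left(0 - 53\right) - 48\right) + 1848} = \frac{\sqrt{-6004} - 28808}{\left(66 \left(-27 + \left(36 + 20\right)\right) \left(-53\right) - 48\right) + 1848} = \frac{2 i \sqrt{1501} - 28808}{\left(66 \left(-27 + 56\right) \left(-53\right) - 48\right) + 1848} = \frac{-28808 + 2 i \sqrt{1501}}{\left(66 \cdot 29 \left(-53\right) - 48\right) + 1848} = \frac{-28808 + 2 i \sqrt{1501}}{\left(66 \left(-1537\right) - 48\right) + 1848} = \frac{-28808 + 2 i \sqrt{1501}}{\left(-101442 - 48\right) + 1848} = \frac{-28808 + 2 i \sqrt{1501}}{-101490 + 1848} = \frac{-28808 + 2 i \sqrt{1501}}{-99642} = \left(-28808 + 2 i \sqrt{1501}\right) \left(- \frac{1}{99642}\right) = \frac{14404}{49821} - \frac{i \sqrt{1501}}{49821}$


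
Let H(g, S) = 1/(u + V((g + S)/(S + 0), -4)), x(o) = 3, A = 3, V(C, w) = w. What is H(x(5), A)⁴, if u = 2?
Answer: 1/16 ≈ 0.062500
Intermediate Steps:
H(g, S) = -½ (H(g, S) = 1/(2 - 4) = 1/(-2) = -½)
H(x(5), A)⁴ = (-½)⁴ = 1/16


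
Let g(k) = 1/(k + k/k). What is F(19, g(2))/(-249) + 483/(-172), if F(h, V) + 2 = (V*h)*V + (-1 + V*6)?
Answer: -1084123/385452 ≈ -2.8126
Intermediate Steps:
g(k) = 1/(1 + k) (g(k) = 1/(k + 1) = 1/(1 + k))
F(h, V) = -3 + 6*V + h*V² (F(h, V) = -2 + ((V*h)*V + (-1 + V*6)) = -2 + (h*V² + (-1 + 6*V)) = -2 + (-1 + 6*V + h*V²) = -3 + 6*V + h*V²)
F(19, g(2))/(-249) + 483/(-172) = (-3 + 6/(1 + 2) + 19*(1/(1 + 2))²)/(-249) + 483/(-172) = (-3 + 6/3 + 19*(1/3)²)*(-1/249) + 483*(-1/172) = (-3 + 6*(⅓) + 19*(⅓)²)*(-1/249) - 483/172 = (-3 + 2 + 19*(⅑))*(-1/249) - 483/172 = (-3 + 2 + 19/9)*(-1/249) - 483/172 = (10/9)*(-1/249) - 483/172 = -10/2241 - 483/172 = -1084123/385452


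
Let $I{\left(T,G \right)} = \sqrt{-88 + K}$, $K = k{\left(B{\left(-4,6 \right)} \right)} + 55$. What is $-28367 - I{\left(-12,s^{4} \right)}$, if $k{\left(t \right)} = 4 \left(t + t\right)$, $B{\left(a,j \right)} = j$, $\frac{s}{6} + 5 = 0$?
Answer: $-28367 - \sqrt{15} \approx -28371.0$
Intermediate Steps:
$s = -30$ ($s = -30 + 6 \cdot 0 = -30 + 0 = -30$)
$k{\left(t \right)} = 8 t$ ($k{\left(t \right)} = 4 \cdot 2 t = 8 t$)
$K = 103$ ($K = 8 \cdot 6 + 55 = 48 + 55 = 103$)
$I{\left(T,G \right)} = \sqrt{15}$ ($I{\left(T,G \right)} = \sqrt{-88 + 103} = \sqrt{15}$)
$-28367 - I{\left(-12,s^{4} \right)} = -28367 - \sqrt{15}$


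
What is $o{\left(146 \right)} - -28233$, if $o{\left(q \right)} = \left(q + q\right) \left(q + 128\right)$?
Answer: $108241$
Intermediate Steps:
$o{\left(q \right)} = 2 q \left(128 + q\right)$
$o{\left(146 \right)} - -28233 = 2 \cdot 146 \left(128 + 146\right) - -28233 = 2 \cdot 146 \cdot 274 + 28233 = 80008 + 28233 = 108241$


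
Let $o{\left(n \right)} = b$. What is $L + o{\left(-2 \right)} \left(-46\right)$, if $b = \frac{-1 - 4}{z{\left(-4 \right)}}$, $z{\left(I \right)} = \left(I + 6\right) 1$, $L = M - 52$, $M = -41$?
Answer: $22$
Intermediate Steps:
$L = -93$ ($L = -41 - 52 = -93$)
$z{\left(I \right)} = 6 + I$ ($z{\left(I \right)} = \left(6 + I\right) 1 = 6 + I$)
$b = - \frac{5}{2}$ ($b = \frac{-1 - 4}{6 - 4} = \frac{-1 - 4}{2} = \left(-5\right) \frac{1}{2} = - \frac{5}{2} \approx -2.5$)
$o{\left(n \right)} = - \frac{5}{2}$
$L + o{\left(-2 \right)} \left(-46\right) = -93 - -115 = -93 + 115 = 22$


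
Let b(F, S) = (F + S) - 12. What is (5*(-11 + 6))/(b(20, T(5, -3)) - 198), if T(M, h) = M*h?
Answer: 5/41 ≈ 0.12195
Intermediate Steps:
b(F, S) = -12 + F + S
(5*(-11 + 6))/(b(20, T(5, -3)) - 198) = (5*(-11 + 6))/((-12 + 20 + 5*(-3)) - 198) = (5*(-5))/((-12 + 20 - 15) - 198) = -25/(-7 - 198) = -25/(-205) = -25*(-1/205) = 5/41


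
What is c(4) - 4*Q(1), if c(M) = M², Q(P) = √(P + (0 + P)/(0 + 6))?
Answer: 16 - 2*√42/3 ≈ 11.680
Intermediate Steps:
Q(P) = √42*√P/6 (Q(P) = √(P + P/6) = √(7*P/6) = √42*√P/6)
c(4) - 4*Q(1) = 4² - 2*√42*√1/3 = 16 - 2*√42/3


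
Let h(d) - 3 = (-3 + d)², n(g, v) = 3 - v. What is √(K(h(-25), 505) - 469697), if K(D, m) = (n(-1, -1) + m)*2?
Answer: I*√468679 ≈ 684.6*I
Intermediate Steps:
h(d) = 3 + (-3 + d)²
K(D, m) = 8 + 2*m (K(D, m) = ((3 - 1*(-1)) + m)*2 = ((3 + 1) + m)*2 = (4 + m)*2 = 8 + 2*m)
√(K(h(-25), 505) - 469697) = √((8 + 2*505) - 469697) = √((8 + 1010) - 469697) = √(1018 - 469697) = √(-468679) = I*√468679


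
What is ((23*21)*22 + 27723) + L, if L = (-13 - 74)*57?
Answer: 33390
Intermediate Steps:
L = -4959 (L = -87*57 = -4959)
((23*21)*22 + 27723) + L = ((23*21)*22 + 27723) - 4959 = (483*22 + 27723) - 4959 = (10626 + 27723) - 4959 = 38349 - 4959 = 33390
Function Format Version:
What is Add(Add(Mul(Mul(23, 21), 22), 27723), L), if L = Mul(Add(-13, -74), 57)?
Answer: 33390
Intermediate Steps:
L = -4959 (L = Mul(-87, 57) = -4959)
Add(Add(Mul(Mul(23, 21), 22), 27723), L) = Add(Add(Mul(Mul(23, 21), 22), 27723), -4959) = Add(Add(Mul(483, 22), 27723), -4959) = Add(Add(10626, 27723), -4959) = Add(38349, -4959) = 33390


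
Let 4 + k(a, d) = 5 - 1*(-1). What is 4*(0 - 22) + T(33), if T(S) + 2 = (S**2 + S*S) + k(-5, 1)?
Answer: 2090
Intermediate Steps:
k(a, d) = 2 (k(a, d) = -4 + (5 - 1*(-1)) = -4 + (5 + 1) = -4 + 6 = 2)
T(S) = 2*S**2 (T(S) = -2 + ((S**2 + S*S) + 2) = -2 + ((S**2 + S**2) + 2) = -2 + (2*S**2 + 2) = -2 + (2 + 2*S**2) = 2*S**2)
4*(0 - 22) + T(33) = 4*(0 - 22) + 2*33**2 = 4*(-22) + 2*1089 = -88 + 2178 = 2090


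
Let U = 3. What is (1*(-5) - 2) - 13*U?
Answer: -46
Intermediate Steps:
(1*(-5) - 2) - 13*U = (1*(-5) - 2) - 13*3 = (-5 - 2) - 39 = -7 - 39 = -46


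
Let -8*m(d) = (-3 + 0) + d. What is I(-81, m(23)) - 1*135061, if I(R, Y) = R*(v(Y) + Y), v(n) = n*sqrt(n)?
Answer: -269717/2 + 405*I*sqrt(10)/4 ≈ -1.3486e+5 + 320.18*I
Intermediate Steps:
m(d) = 3/8 - d/8 (m(d) = -((-3 + 0) + d)/8 = -(-3 + d)/8 = 3/8 - d/8)
v(n) = n**(3/2)
I(R, Y) = R*(Y + Y**(3/2)) (I(R, Y) = R*(Y**(3/2) + Y) = R*(Y + Y**(3/2)))
I(-81, m(23)) - 1*135061 = -81*((3/8 - 1/8*23) + (3/8 - 1/8*23)**(3/2)) - 1*135061 = -81*((3/8 - 23/8) + (3/8 - 23/8)**(3/2)) - 135061 = -81*(-5/2 + (-5/2)**(3/2)) - 135061 = -81*(-5/2 - 5*I*sqrt(10)/4) - 135061 = (405/2 + 405*I*sqrt(10)/4) - 135061 = -269717/2 + 405*I*sqrt(10)/4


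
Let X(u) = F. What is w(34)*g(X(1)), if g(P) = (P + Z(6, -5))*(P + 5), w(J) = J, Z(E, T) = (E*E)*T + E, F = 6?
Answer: -62832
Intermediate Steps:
Z(E, T) = E + T*E**2 (Z(E, T) = E**2*T + E = T*E**2 + E = E + T*E**2)
X(u) = 6
g(P) = (-174 + P)*(5 + P) (g(P) = (P + 6*(1 + 6*(-5)))*(P + 5) = (P + 6*(1 - 30))*(5 + P) = (P + 6*(-29))*(5 + P) = (P - 174)*(5 + P) = (-174 + P)*(5 + P))
w(34)*g(X(1)) = 34*(-870 + 6**2 - 169*6) = 34*(-870 + 36 - 1014) = 34*(-1848) = -62832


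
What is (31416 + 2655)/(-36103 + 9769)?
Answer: -11357/8778 ≈ -1.2938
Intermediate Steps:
(31416 + 2655)/(-36103 + 9769) = 34071/(-26334) = 34071*(-1/26334) = -11357/8778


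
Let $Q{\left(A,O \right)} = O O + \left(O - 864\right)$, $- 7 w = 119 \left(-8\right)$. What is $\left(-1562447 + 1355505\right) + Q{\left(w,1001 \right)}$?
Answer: $795196$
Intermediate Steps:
$w = 136$ ($w = - \frac{119 \left(-8\right)}{7} = \left(- \frac{1}{7}\right) \left(-952\right) = 136$)
$Q{\left(A,O \right)} = -864 + O + O^{2}$ ($Q{\left(A,O \right)} = O^{2} + \left(O - 864\right) = O^{2} + \left(-864 + O\right) = -864 + O + O^{2}$)
$\left(-1562447 + 1355505\right) + Q{\left(w,1001 \right)} = \left(-1562447 + 1355505\right) + \left(-864 + 1001 + 1001^{2}\right) = -206942 + \left(-864 + 1001 + 1002001\right) = -206942 + 1002138 = 795196$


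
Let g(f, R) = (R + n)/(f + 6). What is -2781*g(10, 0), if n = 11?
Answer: -30591/16 ≈ -1911.9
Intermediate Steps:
g(f, R) = (11 + R)/(6 + f) (g(f, R) = (R + 11)/(f + 6) = (11 + R)/(6 + f))
-2781*g(10, 0) = -2781*(11 + 0)/(6 + 10) = -2781*11/16 = -30591/16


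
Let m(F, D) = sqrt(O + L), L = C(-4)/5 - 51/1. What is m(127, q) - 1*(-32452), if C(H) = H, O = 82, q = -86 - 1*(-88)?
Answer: 32452 + sqrt(755)/5 ≈ 32458.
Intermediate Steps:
q = 2 (q = -86 + 88 = 2)
L = -259/5 (L = -4/5 - 51/1 = -4*1/5 - 51*1 = -4/5 - 51 = -259/5 ≈ -51.800)
m(F, D) = sqrt(755)/5 (m(F, D) = sqrt(82 - 259/5) = sqrt(151/5) = sqrt(755)/5)
m(127, q) - 1*(-32452) = sqrt(755)/5 - 1*(-32452) = sqrt(755)/5 + 32452 = 32452 + sqrt(755)/5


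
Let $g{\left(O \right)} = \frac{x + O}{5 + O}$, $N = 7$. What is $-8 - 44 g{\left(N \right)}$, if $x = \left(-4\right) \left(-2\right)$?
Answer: $-63$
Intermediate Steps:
$x = 8$
$g{\left(O \right)} = \frac{8 + O}{5 + O}$
$-8 - 44 g{\left(N \right)} = -8 - 44 \frac{8 + 7}{5 + 7} = -8 - 44 \cdot \frac{1}{12} \cdot 15 = -8 - 55 = -63$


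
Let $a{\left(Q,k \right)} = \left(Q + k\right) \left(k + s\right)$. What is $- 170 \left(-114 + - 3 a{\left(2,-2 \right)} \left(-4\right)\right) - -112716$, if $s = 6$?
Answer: $132096$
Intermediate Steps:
$a{\left(Q,k \right)} = \left(6 + k\right) \left(Q + k\right)$ ($a{\left(Q,k \right)} = \left(Q + k\right) \left(k + 6\right) = \left(Q + k\right) \left(6 + k\right) = \left(6 + k\right) \left(Q + k\right)$)
$- 170 \left(-114 + - 3 a{\left(2,-2 \right)} \left(-4\right)\right) - -112716 = - 170 \left(-114 + - 3 \left(\left(-2\right)^{2} + 6 \cdot 2 + 6 \left(-2\right) + 2 \left(-2\right)\right) \left(-4\right)\right) - -112716 = - 170 \left(-114 + - 3 \left(4 + 12 - 12 - 4\right) \left(-4\right)\right) + 112716 = - 170 \left(-114 + \left(-3\right) 0 \left(-4\right)\right) + 112716 = - 170 \left(-114 + 0 \left(-4\right)\right) + 112716 = - 170 \left(-114 + 0\right) + 112716 = \left(-170\right) \left(-114\right) + 112716 = 19380 + 112716 = 132096$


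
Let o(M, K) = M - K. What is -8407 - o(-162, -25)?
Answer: -8270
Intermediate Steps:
-8407 - o(-162, -25) = -8407 - (-162 - 1*(-25)) = -8407 - (-162 + 25) = -8407 - 1*(-137) = -8407 + 137 = -8270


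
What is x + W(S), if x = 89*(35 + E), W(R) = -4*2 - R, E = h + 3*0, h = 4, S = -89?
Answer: 3552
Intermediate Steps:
E = 4 (E = 4 + 3*0 = 4 + 0 = 4)
W(R) = -8 - R
x = 3471 (x = 89*(35 + 4) = 89*39 = 3471)
x + W(S) = 3471 + (-8 - 1*(-89)) = 3471 + (-8 + 89) = 3471 + 81 = 3552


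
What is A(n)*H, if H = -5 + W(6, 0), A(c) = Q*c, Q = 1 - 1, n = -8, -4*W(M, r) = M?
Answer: 0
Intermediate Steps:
W(M, r) = -M/4
Q = 0
A(c) = 0 (A(c) = 0*c = 0)
H = -13/2 (H = -5 - ¼*6 = -5 - 3/2 = -13/2 ≈ -6.5000)
A(n)*H = 0*(-13/2) = 0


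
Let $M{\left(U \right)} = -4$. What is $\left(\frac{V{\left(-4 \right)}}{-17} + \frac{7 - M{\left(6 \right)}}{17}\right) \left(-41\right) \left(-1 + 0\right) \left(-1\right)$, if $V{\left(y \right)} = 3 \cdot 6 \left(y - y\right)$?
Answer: $- \frac{451}{17} \approx -26.529$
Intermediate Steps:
$V{\left(y \right)} = 0$ ($V{\left(y \right)} = 18 \cdot 0 = 0$)
$\left(\frac{V{\left(-4 \right)}}{-17} + \frac{7 - M{\left(6 \right)}}{17}\right) \left(-41\right) \left(-1 + 0\right) \left(-1\right) = \left(\frac{0}{-17} + \frac{7 - -4}{17}\right) \left(-41\right) \left(-1 + 0\right) \left(-1\right) = \left(0 \left(- \frac{1}{17}\right) + \left(7 + 4\right) \frac{1}{17}\right) \left(-41\right) \left(\left(-1\right) \left(-1\right)\right) = \left(0 + 11 \cdot \frac{1}{17}\right) \left(-41\right) 1 = \left(0 + \frac{11}{17}\right) \left(-41\right) 1 = \frac{11}{17} \left(-41\right) 1 = \left(- \frac{451}{17}\right) 1 = - \frac{451}{17}$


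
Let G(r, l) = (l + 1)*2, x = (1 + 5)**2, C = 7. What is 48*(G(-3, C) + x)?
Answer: 2496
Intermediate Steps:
x = 36 (x = 6**2 = 36)
G(r, l) = 2 + 2*l (G(r, l) = (1 + l)*2 = 2 + 2*l)
48*(G(-3, C) + x) = 48*((2 + 2*7) + 36) = 48*((2 + 14) + 36) = 48*(16 + 36) = 48*52 = 2496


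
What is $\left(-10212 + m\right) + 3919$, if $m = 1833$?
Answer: $-4460$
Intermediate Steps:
$\left(-10212 + m\right) + 3919 = \left(-10212 + 1833\right) + 3919 = -8379 + 3919 = -4460$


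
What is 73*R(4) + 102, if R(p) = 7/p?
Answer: 919/4 ≈ 229.75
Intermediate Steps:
73*R(4) + 102 = 73*(7/4) + 102 = 511/4 + 102 = 919/4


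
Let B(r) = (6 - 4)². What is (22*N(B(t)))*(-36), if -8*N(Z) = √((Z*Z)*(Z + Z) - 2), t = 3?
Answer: 297*√14 ≈ 1111.3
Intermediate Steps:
B(r) = 4 (B(r) = 2² = 4)
N(Z) = -√(-2 + 2*Z³)/8 (N(Z) = -√((Z*Z)*(Z + Z) - 2)/8 = -√(Z²*(2*Z) - 2)/8 = -√(2*Z³ - 2)/8 = -√(-2 + 2*Z³)/8)
(22*N(B(t)))*(-36) = (22*(-√(-2 + 2*4³)/8))*(-36) = (22*(-√(-2 + 2*64)/8))*(-36) = (22*(-√(-2 + 128)/8))*(-36) = (22*(-3*√14/8))*(-36) = -33*√14/4*(-36) = 297*√14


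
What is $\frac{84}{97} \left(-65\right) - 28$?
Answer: $- \frac{8176}{97} \approx -84.289$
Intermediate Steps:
$\frac{84}{97} \left(-65\right) - 28 = - \frac{5460}{97} - 28 = - \frac{8176}{97}$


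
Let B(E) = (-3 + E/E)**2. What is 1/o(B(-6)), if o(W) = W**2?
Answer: 1/16 ≈ 0.062500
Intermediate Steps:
B(E) = 4 (B(E) = (-3 + 1)**2 = (-2)**2 = 4)
1/o(B(-6)) = 1/(4**2) = 1/16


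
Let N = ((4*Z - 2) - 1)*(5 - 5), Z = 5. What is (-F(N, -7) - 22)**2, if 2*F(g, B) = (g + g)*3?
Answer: 484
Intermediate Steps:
N = 0 (N = ((4*5 - 2) - 1)*(5 - 5) = ((20 - 2) - 1)*0 = (18 - 1)*0 = 17*0 = 0)
F(g, B) = 3*g (F(g, B) = ((g + g)*3)/2 = ((2*g)*3)/2 = (6*g)/2 = 3*g)
(-F(N, -7) - 22)**2 = (-3*0 - 22)**2 = (-1*0 - 22)**2 = (0 - 22)**2 = (-22)**2 = 484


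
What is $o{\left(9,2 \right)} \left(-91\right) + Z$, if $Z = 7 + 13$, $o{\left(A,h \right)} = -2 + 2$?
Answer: $20$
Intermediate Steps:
$o{\left(A,h \right)} = 0$
$Z = 20$
$o{\left(9,2 \right)} \left(-91\right) + Z = 0 \left(-91\right) + 20 = 0 + 20 = 20$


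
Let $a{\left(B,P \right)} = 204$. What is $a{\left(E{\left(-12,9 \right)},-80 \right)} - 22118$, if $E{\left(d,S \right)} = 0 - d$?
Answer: $-21914$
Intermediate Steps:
$E{\left(d,S \right)} = - d$
$a{\left(E{\left(-12,9 \right)},-80 \right)} - 22118 = 204 - 22118 = -21914$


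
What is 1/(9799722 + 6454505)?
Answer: 1/16254227 ≈ 6.1522e-8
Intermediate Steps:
1/(9799722 + 6454505) = 1/16254227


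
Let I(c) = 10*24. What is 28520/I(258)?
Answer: 713/6 ≈ 118.83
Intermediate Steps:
I(c) = 240
28520/I(258) = 28520/240 = 28520*(1/240) = 713/6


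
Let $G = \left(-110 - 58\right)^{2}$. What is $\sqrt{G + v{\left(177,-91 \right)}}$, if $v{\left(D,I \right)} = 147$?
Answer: $7 \sqrt{579} \approx 168.44$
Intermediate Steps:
$G = 28224$ ($G = \left(-168\right)^{2} = 28224$)
$\sqrt{G + v{\left(177,-91 \right)}} = \sqrt{28224 + 147} = \sqrt{28371} = 7 \sqrt{579}$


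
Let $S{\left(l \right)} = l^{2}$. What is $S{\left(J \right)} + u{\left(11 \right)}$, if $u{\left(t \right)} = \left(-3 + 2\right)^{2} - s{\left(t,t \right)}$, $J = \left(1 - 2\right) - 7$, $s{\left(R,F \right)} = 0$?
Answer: $65$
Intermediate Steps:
$J = -8$ ($J = -1 - 7 = -8$)
$u{\left(t \right)} = 1$ ($u{\left(t \right)} = \left(-3 + 2\right)^{2} - 0 = \left(-1\right)^{2} + 0 = 1 + 0 = 1$)
$S{\left(J \right)} + u{\left(11 \right)} = \left(-8\right)^{2} + 1 = 64 + 1 = 65$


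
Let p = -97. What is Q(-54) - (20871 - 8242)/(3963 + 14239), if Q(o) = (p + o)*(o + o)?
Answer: 296825587/18202 ≈ 16307.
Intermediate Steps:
Q(o) = 2*o*(-97 + o) (Q(o) = (-97 + o)*(o + o) = (-97 + o)*(2*o) = 2*o*(-97 + o))
Q(-54) - (20871 - 8242)/(3963 + 14239) = 2*(-54)*(-97 - 54) - (20871 - 8242)/(3963 + 14239) = 2*(-54)*(-151) - 12629/18202 = 16308 - 12629/18202 = 296825587/18202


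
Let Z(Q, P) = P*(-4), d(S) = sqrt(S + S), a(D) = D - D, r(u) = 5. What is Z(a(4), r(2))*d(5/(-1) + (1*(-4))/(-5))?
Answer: -4*I*sqrt(210) ≈ -57.966*I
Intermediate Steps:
a(D) = 0
d(S) = sqrt(2)*sqrt(S) (d(S) = sqrt(2*S) = sqrt(2)*sqrt(S))
Z(Q, P) = -4*P
Z(a(4), r(2))*d(5/(-1) + (1*(-4))/(-5)) = (-4*5)*(sqrt(2)*sqrt(5/(-1) + (1*(-4))/(-5))) = -20*sqrt(2)*sqrt(5*(-1) - 4*(-1/5)) = -20*sqrt(2)*sqrt(-5 + 4/5) = -20*sqrt(2)*sqrt(-21/5) = -20*sqrt(2)*I*sqrt(105)/5 = -4*I*sqrt(210)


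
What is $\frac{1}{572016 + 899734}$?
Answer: $\frac{1}{1471750} \approx 6.7946 \cdot 10^{-7}$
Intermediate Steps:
$\frac{1}{572016 + 899734} = \frac{1}{1471750}$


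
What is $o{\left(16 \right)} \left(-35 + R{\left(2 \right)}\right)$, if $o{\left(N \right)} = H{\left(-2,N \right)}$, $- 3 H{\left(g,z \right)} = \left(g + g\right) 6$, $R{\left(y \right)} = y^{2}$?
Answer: $-248$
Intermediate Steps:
$H{\left(g,z \right)} = - 4 g$ ($H{\left(g,z \right)} = - \frac{\left(g + g\right) 6}{3} = - \frac{2 g 6}{3} = - \frac{12 g}{3} = - 4 g$)
$o{\left(N \right)} = 8$ ($o{\left(N \right)} = \left(-4\right) \left(-2\right) = 8$)
$o{\left(16 \right)} \left(-35 + R{\left(2 \right)}\right) = 8 \left(-35 + 2^{2}\right) = 8 \left(-35 + 4\right) = 8 \left(-31\right) = -248$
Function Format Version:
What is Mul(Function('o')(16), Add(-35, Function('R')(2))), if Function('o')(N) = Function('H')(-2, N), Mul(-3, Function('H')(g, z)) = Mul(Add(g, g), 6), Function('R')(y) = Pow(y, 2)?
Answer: -248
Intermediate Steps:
Function('H')(g, z) = Mul(-4, g) (Function('H')(g, z) = Mul(Rational(-1, 3), Mul(Add(g, g), 6)) = Mul(Rational(-1, 3), Mul(Mul(2, g), 6)) = Mul(Rational(-1, 3), Mul(12, g)) = Mul(-4, g))
Function('o')(N) = 8 (Function('o')(N) = Mul(-4, -2) = 8)
Mul(Function('o')(16), Add(-35, Function('R')(2))) = Mul(8, Add(-35, Pow(2, 2))) = Mul(8, Add(-35, 4)) = Mul(8, -31) = -248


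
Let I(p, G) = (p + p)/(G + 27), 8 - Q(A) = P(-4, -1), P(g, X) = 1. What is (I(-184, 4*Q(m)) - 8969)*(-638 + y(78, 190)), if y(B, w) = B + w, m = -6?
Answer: 36531062/11 ≈ 3.3210e+6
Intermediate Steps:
Q(A) = 7 (Q(A) = 8 - 1*1 = 8 - 1 = 7)
I(p, G) = 2*p/(27 + G) (I(p, G) = (2*p)/(27 + G) = 2*p/(27 + G))
(I(-184, 4*Q(m)) - 8969)*(-638 + y(78, 190)) = (2*(-184)/(27 + 4*7) - 8969)*(-638 + (78 + 190)) = (2*(-184)/(27 + 28) - 8969)*(-638 + 268) = (2*(-184)/55 - 8969)*(-370) = (2*(-184)*(1/55) - 8969)*(-370) = (-368/55 - 8969)*(-370) = -493663/55*(-370) = 36531062/11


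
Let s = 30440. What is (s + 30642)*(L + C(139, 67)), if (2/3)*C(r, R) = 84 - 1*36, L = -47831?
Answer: -2917215238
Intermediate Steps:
C(r, R) = 72 (C(r, R) = 3*(84 - 1*36)/2 = 3*(84 - 36)/2 = (3/2)*48 = 72)
(s + 30642)*(L + C(139, 67)) = (30440 + 30642)*(-47831 + 72) = 61082*(-47759) = -2917215238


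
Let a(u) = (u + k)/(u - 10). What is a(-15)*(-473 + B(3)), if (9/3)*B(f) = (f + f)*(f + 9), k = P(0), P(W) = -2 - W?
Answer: -7633/25 ≈ -305.32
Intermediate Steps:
k = -2 (k = -2 - 1*0 = -2 + 0 = -2)
B(f) = 2*f*(9 + f)/3 (B(f) = ((f + f)*(f + 9))/3 = ((2*f)*(9 + f))/3 = (2*f*(9 + f))/3 = 2*f*(9 + f)/3)
a(u) = (-2 + u)/(-10 + u) (a(u) = (u - 2)/(u - 10) = (-2 + u)/(-10 + u))
a(-15)*(-473 + B(3)) = ((-2 - 15)/(-10 - 15))*(-473 + (⅔)*3*(9 + 3)) = (-17/(-25))*(-473 + (⅔)*3*12) = (-1/25*(-17))*(-473 + 24) = (17/25)*(-449) = -7633/25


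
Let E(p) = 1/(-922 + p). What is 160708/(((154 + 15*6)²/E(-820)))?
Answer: -40177/25927928 ≈ -0.0015496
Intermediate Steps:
160708/(((154 + 15*6)²/E(-820))) = 160708/(((154 + 15*6)²/(1/(-922 - 820)))) = 160708/(((154 + 90)²/(1/(-1742)))) = 160708/((244²/(-1/1742))) = 160708/((59536*(-1742))) = 160708/(-103711712) = 160708*(-1/103711712) = -40177/25927928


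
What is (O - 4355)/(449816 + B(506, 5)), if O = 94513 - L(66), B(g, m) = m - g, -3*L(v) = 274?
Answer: 270748/1347945 ≈ 0.20086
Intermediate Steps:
L(v) = -274/3 (L(v) = -1/3*274 = -274/3)
O = 283813/3 (O = 94513 - 1*(-274/3) = 94513 + 274/3 = 283813/3 ≈ 94604.)
(O - 4355)/(449816 + B(506, 5)) = (283813/3 - 4355)/(449816 + (5 - 1*506)) = 270748/(3*(449816 + (5 - 506))) = 270748/(3*(449816 - 501)) = (270748/3)/449315 = (270748/3)*(1/449315) = 270748/1347945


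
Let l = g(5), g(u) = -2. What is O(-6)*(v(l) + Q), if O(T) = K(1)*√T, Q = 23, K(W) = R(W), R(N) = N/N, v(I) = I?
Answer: 21*I*√6 ≈ 51.439*I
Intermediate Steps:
l = -2
R(N) = 1
K(W) = 1
O(T) = √T (O(T) = 1*√T = √T)
O(-6)*(v(l) + Q) = √(-6)*(-2 + 23) = (I*√6)*21 = 21*I*√6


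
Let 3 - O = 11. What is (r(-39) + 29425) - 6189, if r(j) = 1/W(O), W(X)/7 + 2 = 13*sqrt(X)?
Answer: 110278055/4746 - 13*I*sqrt(2)/4746 ≈ 23236.0 - 0.0038737*I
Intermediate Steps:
O = -8 (O = 3 - 1*11 = 3 - 11 = -8)
W(X) = -14 + 91*sqrt(X) (W(X) = -14 + 7*(13*sqrt(X)) = -14 + 91*sqrt(X))
r(j) = 1/(-14 + 182*I*sqrt(2)) (r(j) = 1/(-14 + 91*sqrt(-8)) = 1/(-14 + 91*(2*I*sqrt(2))) = 1/(-14 + 182*I*sqrt(2)))
(r(-39) + 29425) - 6189 = ((-1/4746 - 13*I*sqrt(2)/4746) + 29425) - 6189 = (139651049/4746 - 13*I*sqrt(2)/4746) - 6189 = 110278055/4746 - 13*I*sqrt(2)/4746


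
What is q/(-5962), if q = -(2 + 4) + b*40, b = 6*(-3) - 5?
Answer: 463/2981 ≈ 0.15532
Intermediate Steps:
b = -23 (b = -18 - 5 = -23)
q = -926 (q = -(2 + 4) - 23*40 = -1*6 - 920 = -6 - 920 = -926)
q/(-5962) = -926/(-5962) = -926*(-1/5962) = 463/2981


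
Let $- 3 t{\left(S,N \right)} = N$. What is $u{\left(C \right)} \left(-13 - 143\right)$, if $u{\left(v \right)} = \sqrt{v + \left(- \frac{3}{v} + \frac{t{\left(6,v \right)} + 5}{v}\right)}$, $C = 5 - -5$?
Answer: $- \frac{104 \sqrt{555}}{5} \approx -490.02$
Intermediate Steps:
$t{\left(S,N \right)} = - \frac{N}{3}$
$C = 10$ ($C = 5 + 5 = 10$)
$u{\left(v \right)} = \sqrt{v - \frac{3}{v} + \frac{5 - \frac{v}{3}}{v}}$ ($u{\left(v \right)} = \sqrt{v + \left(- \frac{3}{v} + \frac{- \frac{v}{3} + 5}{v}\right)} = \sqrt{v + \left(- \frac{3}{v} + \frac{5 - \frac{v}{3}}{v}\right)} = \sqrt{v - \frac{3}{v} + \frac{5 - \frac{v}{3}}{v}}$)
$u{\left(C \right)} \left(-13 - 143\right) = \frac{\sqrt{-3 + 9 \cdot 10 + \frac{18}{10}}}{3} \left(-13 - 143\right) = \frac{\sqrt{-3 + 90 + 18 \cdot \frac{1}{10}}}{3} \left(-156\right) = \frac{\sqrt{-3 + 90 + \frac{9}{5}}}{3} \left(-156\right) = \frac{\sqrt{\frac{444}{5}}}{3} \left(-156\right) = \frac{\frac{2}{5} \sqrt{555}}{3} \left(-156\right) = \frac{2 \sqrt{555}}{15} \left(-156\right) = - \frac{104 \sqrt{555}}{5}$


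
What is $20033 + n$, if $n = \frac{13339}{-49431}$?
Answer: $\frac{990237884}{49431} \approx 20033.0$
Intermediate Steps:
$n = - \frac{13339}{49431}$ ($n = 13339 \left(- \frac{1}{49431}\right) = - \frac{13339}{49431} \approx -0.26985$)
$20033 + n = 20033 - \frac{13339}{49431} = \frac{990237884}{49431}$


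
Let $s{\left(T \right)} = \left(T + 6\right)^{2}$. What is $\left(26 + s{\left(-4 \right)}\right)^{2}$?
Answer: $900$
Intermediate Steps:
$s{\left(T \right)} = \left(6 + T\right)^{2}$
$\left(26 + s{\left(-4 \right)}\right)^{2} = \left(26 + \left(6 - 4\right)^{2}\right)^{2} = \left(26 + 2^{2}\right)^{2} = \left(26 + 4\right)^{2} = 30^{2} = 900$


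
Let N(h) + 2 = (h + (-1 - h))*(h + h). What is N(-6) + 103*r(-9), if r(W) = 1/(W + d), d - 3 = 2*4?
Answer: 123/2 ≈ 61.500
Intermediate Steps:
d = 11 (d = 3 + 2*4 = 3 + 8 = 11)
N(h) = -2 - 2*h (N(h) = -2 + (h + (-1 - h))*(h + h) = -2 - 2*h)
r(W) = 1/(11 + W) (r(W) = 1/(W + 11) = 1/(11 + W))
N(-6) + 103*r(-9) = (-2 - 2*(-6)) + 103/(11 - 9) = (-2 + 12) + 103/2 = 10 + 103*(½) = 10 + 103/2 = 123/2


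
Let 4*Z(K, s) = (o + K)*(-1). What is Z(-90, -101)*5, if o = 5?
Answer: 425/4 ≈ 106.25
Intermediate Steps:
Z(K, s) = -5/4 - K/4 (Z(K, s) = ((5 + K)*(-1))/4 = (-5 - K)/4 = -5/4 - K/4)
Z(-90, -101)*5 = (-5/4 - ¼*(-90))*5 = (-5/4 + 45/2)*5 = (85/4)*5 = 425/4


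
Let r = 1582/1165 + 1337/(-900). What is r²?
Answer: 716151121/43974090000 ≈ 0.016286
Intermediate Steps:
r = -26761/209700 (r = 1582*(1/1165) + 1337*(-1/900) = 1582/1165 - 1337/900 = -26761/209700 ≈ -0.12762)
r² = (-26761/209700)² = 716151121/43974090000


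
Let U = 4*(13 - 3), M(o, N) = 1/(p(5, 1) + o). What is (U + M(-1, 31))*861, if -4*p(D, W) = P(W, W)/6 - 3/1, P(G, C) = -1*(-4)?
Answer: 161868/5 ≈ 32374.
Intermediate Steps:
P(G, C) = 4
p(D, W) = 7/12 (p(D, W) = -(4/6 - 3/1)/4 = -(4*(⅙) - 3*1)/4 = -(⅔ - 3)/4 = -¼*(-7/3) = 7/12)
M(o, N) = 1/(7/12 + o)
U = 40 (U = 4*10 = 40)
(U + M(-1, 31))*861 = (40 + 12/(7 + 12*(-1)))*861 = (40 + 12/(7 - 12))*861 = (40 + 12/(-5))*861 = (40 + 12*(-⅕))*861 = (40 - 12/5)*861 = (188/5)*861 = 161868/5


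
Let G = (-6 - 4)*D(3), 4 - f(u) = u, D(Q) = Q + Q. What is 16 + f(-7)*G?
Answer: -644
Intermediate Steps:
D(Q) = 2*Q
f(u) = 4 - u
G = -60 (G = (-6 - 4)*(2*3) = -10*6 = -60)
16 + f(-7)*G = 16 + (4 - 1*(-7))*(-60) = 16 + (4 + 7)*(-60) = 16 + 11*(-60) = 16 - 660 = -644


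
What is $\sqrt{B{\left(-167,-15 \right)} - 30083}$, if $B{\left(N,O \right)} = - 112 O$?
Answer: $i \sqrt{28403} \approx 168.53 i$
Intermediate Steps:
$\sqrt{B{\left(-167,-15 \right)} - 30083} = \sqrt{\left(-112\right) \left(-15\right) - 30083} = \sqrt{1680 - 30083} = \sqrt{-28403} = i \sqrt{28403}$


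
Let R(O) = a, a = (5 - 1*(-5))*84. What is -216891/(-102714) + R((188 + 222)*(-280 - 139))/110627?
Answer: 8026760139/3787647226 ≈ 2.1192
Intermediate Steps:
a = 840 (a = (5 + 5)*84 = 10*84 = 840)
R(O) = 840
-216891/(-102714) + R((188 + 222)*(-280 - 139))/110627 = -216891/(-102714) + 840/110627 = -216891*(-1/102714) + 840*(1/110627) = 72297/34238 + 840/110627 = 8026760139/3787647226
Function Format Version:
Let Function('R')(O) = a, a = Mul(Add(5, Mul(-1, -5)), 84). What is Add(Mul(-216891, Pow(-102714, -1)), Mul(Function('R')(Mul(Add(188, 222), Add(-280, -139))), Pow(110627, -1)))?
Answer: Rational(8026760139, 3787647226) ≈ 2.1192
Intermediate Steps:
a = 840 (a = Mul(Add(5, 5), 84) = Mul(10, 84) = 840)
Function('R')(O) = 840
Add(Mul(-216891, Pow(-102714, -1)), Mul(Function('R')(Mul(Add(188, 222), Add(-280, -139))), Pow(110627, -1))) = Add(Mul(-216891, Pow(-102714, -1)), Mul(840, Pow(110627, -1))) = Add(Mul(-216891, Rational(-1, 102714)), Mul(840, Rational(1, 110627))) = Add(Rational(72297, 34238), Rational(840, 110627)) = Rational(8026760139, 3787647226)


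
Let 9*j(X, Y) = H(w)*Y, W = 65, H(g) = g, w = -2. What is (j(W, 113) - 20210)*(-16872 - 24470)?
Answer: 7529039672/9 ≈ 8.3656e+8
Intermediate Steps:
j(X, Y) = -2*Y/9 (j(X, Y) = (-2*Y)/9 = -2*Y/9)
(j(W, 113) - 20210)*(-16872 - 24470) = (-2/9*113 - 20210)*(-16872 - 24470) = (-226/9 - 20210)*(-41342) = -182116/9*(-41342) = 7529039672/9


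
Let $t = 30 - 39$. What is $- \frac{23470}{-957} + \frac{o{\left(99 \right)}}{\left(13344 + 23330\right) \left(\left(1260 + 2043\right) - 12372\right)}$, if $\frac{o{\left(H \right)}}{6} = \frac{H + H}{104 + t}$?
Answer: $\frac{11235966643424}{458151687015} \approx 24.525$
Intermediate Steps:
$t = -9$
$o{\left(H \right)} = \frac{12 H}{95}$ ($o{\left(H \right)} = 6 \frac{H + H}{104 - 9} = 6 \frac{2 H}{95} = \frac{12 H}{95}$)
$- \frac{23470}{-957} + \frac{o{\left(99 \right)}}{\left(13344 + 23330\right) \left(\left(1260 + 2043\right) - 12372\right)} = - \frac{23470}{-957} + \frac{\frac{12}{95} \cdot 99}{\left(13344 + 23330\right) \left(\left(1260 + 2043\right) - 12372\right)} = \left(-23470\right) \left(- \frac{1}{957}\right) + \frac{1188}{95 \cdot 36674 \left(3303 - 12372\right)} = \frac{23470}{957} + \frac{1188}{95 \cdot 36674 \left(-9069\right)} = \frac{23470}{957} + \frac{1188}{95 \left(-332596506\right)} = \frac{23470}{957} + \frac{1188}{95} \left(- \frac{1}{332596506}\right) = \frac{23470}{957} - \frac{18}{478737395} = \frac{11235966643424}{458151687015}$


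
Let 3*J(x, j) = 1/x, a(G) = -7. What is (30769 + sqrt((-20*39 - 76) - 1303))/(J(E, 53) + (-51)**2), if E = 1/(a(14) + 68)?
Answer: 92307/7864 + 3*I*sqrt(2159)/7864 ≈ 11.738 + 0.017726*I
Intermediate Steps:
E = 1/61 (E = 1/(-7 + 68) = 1/61 ≈ 0.016393)
J(x, j) = 1/(3*x)
(30769 + sqrt((-20*39 - 76) - 1303))/(J(E, 53) + (-51)**2) = (30769 + sqrt((-20*39 - 76) - 1303))/(1/(3*(1/61)) + (-51)**2) = (30769 + sqrt((-780 - 76) - 1303))/((1/3)*61 + 2601) = (30769 + sqrt(-856 - 1303))/(61/3 + 2601) = (30769 + sqrt(-2159))/(7864/3) = (30769 + I*sqrt(2159))*(3/7864) = 92307/7864 + 3*I*sqrt(2159)/7864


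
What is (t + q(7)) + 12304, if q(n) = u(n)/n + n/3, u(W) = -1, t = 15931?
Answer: 592981/21 ≈ 28237.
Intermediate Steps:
q(n) = -1/n + n/3
(t + q(7)) + 12304 = (15931 + (-1/7 + (1/3)*7)) + 12304 = (15931 + (-1*1/7 + 7/3)) + 12304 = (15931 + (-1/7 + 7/3)) + 12304 = (15931 + 46/21) + 12304 = 334597/21 + 12304 = 592981/21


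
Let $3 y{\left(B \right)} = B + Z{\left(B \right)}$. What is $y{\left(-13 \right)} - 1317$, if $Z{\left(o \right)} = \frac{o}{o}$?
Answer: $-1321$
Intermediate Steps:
$Z{\left(o \right)} = 1$
$y{\left(B \right)} = \frac{1}{3} + \frac{B}{3}$ ($y{\left(B \right)} = \frac{B + 1}{3} = \frac{1 + B}{3} = \frac{1}{3} + \frac{B}{3}$)
$y{\left(-13 \right)} - 1317 = \left(\frac{1}{3} + \frac{1}{3} \left(-13\right)\right) - 1317 = \left(\frac{1}{3} - \frac{13}{3}\right) - 1317 = -4 - 1317 = -1321$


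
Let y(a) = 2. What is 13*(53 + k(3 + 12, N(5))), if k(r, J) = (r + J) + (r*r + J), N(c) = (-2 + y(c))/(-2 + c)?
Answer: 3809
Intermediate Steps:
N(c) = 0 (N(c) = (-2 + 2)/(-2 + c) = 0/(-2 + c) = 0)
k(r, J) = r + r² + 2*J (k(r, J) = (J + r) + (r² + J) = (J + r) + (J + r²) = r + r² + 2*J)
13*(53 + k(3 + 12, N(5))) = 13*(53 + ((3 + 12) + (3 + 12)² + 2*0)) = 13*(53 + (15 + 15² + 0)) = 13*(53 + (15 + 225 + 0)) = 13*(53 + 240) = 13*293 = 3809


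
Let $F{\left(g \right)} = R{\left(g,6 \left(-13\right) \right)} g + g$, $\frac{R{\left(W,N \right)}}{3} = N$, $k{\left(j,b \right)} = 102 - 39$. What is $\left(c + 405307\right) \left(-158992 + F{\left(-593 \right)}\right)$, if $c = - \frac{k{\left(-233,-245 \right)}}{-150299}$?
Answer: $- \frac{1268479623052488}{150299} \approx -8.4397 \cdot 10^{9}$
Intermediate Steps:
$k{\left(j,b \right)} = 63$ ($k{\left(j,b \right)} = 102 - 39 = 63$)
$R{\left(W,N \right)} = 3 N$
$c = \frac{63}{150299}$ ($c = - \frac{63}{-150299} = - \frac{63 \left(-1\right)}{150299} = \left(-1\right) \left(- \frac{63}{150299}\right) = \frac{63}{150299} \approx 0.00041916$)
$F{\left(g \right)} = - 233 g$ ($F{\left(g \right)} = 3 \cdot 6 \left(-13\right) g + g = 3 \left(-78\right) g + g = - 234 g + g = - 233 g$)
$\left(c + 405307\right) \left(-158992 + F{\left(-593 \right)}\right) = \left(\frac{63}{150299} + 405307\right) \left(-158992 - -138169\right) = \frac{60917236856 \left(-158992 + 138169\right)}{150299} = \frac{60917236856}{150299} \left(-20823\right) = - \frac{1268479623052488}{150299}$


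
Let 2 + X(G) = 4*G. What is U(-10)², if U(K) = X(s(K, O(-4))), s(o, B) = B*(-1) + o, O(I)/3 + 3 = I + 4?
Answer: 36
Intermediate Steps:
O(I) = 3 + 3*I (O(I) = -9 + 3*(I + 4) = -9 + 3*(4 + I) = -9 + (12 + 3*I) = 3 + 3*I)
s(o, B) = o - B (s(o, B) = -B + o = o - B)
X(G) = -2 + 4*G
U(K) = 34 + 4*K (U(K) = -2 + 4*(K - (3 + 3*(-4))) = -2 + 4*(K - (3 - 12)) = -2 + 4*(K - 1*(-9)) = -2 + 4*(K + 9) = -2 + 4*(9 + K) = -2 + (36 + 4*K) = 34 + 4*K)
U(-10)² = (34 + 4*(-10))² = (34 - 40)² = (-6)² = 36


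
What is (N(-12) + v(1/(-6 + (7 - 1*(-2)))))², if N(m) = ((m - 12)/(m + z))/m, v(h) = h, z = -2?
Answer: 16/441 ≈ 0.036281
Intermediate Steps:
N(m) = (-12 + m)/(m*(-2 + m)) (N(m) = ((m - 12)/(m - 2))/m = ((-12 + m)/(-2 + m))/m = (-12 + m)/(m*(-2 + m)))
(N(-12) + v(1/(-6 + (7 - 1*(-2)))))² = ((-12 - 12)/((-12)*(-2 - 12)) + 1/(-6 + (7 - 1*(-2))))² = (-1/12*(-24)/(-14) + 1/(-6 + (7 + 2)))² = (-1/12*(-1/14)*(-24) + 1/(-6 + 9))² = (-⅐ + 1/3)² = (-⅐ + ⅓)² = (4/21)² = 16/441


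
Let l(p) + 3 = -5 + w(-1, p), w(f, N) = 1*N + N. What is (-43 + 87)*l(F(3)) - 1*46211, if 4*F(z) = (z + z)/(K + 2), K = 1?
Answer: -46519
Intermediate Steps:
w(f, N) = 2*N (w(f, N) = N + N = 2*N)
F(z) = z/6 (F(z) = ((z + z)/(1 + 2))/4 = ((2*z)/3)/4 = ((2*z)*(⅓))/4 = (2*z/3)/4 = z/6)
l(p) = -8 + 2*p (l(p) = -3 + (-5 + 2*p) = -8 + 2*p)
(-43 + 87)*l(F(3)) - 1*46211 = (-43 + 87)*(-8 + 2*((⅙)*3)) - 1*46211 = 44*(-8 + 2*(½)) - 46211 = 44*(-8 + 1) - 46211 = 44*(-7) - 46211 = -308 - 46211 = -46519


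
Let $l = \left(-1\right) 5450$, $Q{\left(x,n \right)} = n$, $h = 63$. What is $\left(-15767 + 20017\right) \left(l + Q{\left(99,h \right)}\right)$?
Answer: $-22894750$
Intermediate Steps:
$l = -5450$
$\left(-15767 + 20017\right) \left(l + Q{\left(99,h \right)}\right) = \left(-15767 + 20017\right) \left(-5450 + 63\right) = 4250 \left(-5387\right) = -22894750$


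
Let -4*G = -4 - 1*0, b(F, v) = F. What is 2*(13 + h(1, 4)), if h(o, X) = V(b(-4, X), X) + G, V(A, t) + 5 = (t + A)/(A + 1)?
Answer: 18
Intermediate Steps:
G = 1 (G = -(-4 - 1*0)/4 = -(-4 + 0)/4 = -¼*(-4) = 1)
V(A, t) = -5 + (A + t)/(1 + A) (V(A, t) = -5 + (t + A)/(A + 1) = -5 + (A + t)/(1 + A))
h(o, X) = -8/3 - X/3 (h(o, X) = (-5 + X - 4*(-4))/(1 - 4) + 1 = (-5 + X + 16)/(-3) + 1 = -(11 + X)/3 + 1 = (-11/3 - X/3) + 1 = -8/3 - X/3)
2*(13 + h(1, 4)) = 2*(13 + (-8/3 - ⅓*4)) = 2*(13 + (-8/3 - 4/3)) = 2*(13 - 4) = 2*9 = 18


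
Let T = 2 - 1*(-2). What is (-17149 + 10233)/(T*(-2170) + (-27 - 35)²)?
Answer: 133/93 ≈ 1.4301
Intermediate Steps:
T = 4 (T = 2 + 2 = 4)
(-17149 + 10233)/(T*(-2170) + (-27 - 35)²) = (-17149 + 10233)/(4*(-2170) + (-27 - 35)²) = -6916/(-8680 + (-62)²) = -6916/(-8680 + 3844) = -6916/(-4836) = -6916*(-1/4836) = 133/93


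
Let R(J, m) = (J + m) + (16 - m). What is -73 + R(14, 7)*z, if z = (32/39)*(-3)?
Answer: -1909/13 ≈ -146.85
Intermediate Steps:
z = -32/13 (z = (32*(1/39))*(-3) = (32/39)*(-3) = -32/13 ≈ -2.4615)
R(J, m) = 16 + J
-73 + R(14, 7)*z = -73 + (16 + 14)*(-32/13) = -73 + 30*(-32/13) = -73 - 960/13 = -1909/13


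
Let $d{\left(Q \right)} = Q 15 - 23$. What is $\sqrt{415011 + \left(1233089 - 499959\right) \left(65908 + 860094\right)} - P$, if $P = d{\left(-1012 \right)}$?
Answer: $15203 + \sqrt{678880261271} \approx 8.3915 \cdot 10^{5}$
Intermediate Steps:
$d{\left(Q \right)} = -23 + 15 Q$ ($d{\left(Q \right)} = 15 Q - 23 = -23 + 15 Q$)
$P = -15203$ ($P = -23 + 15 \left(-1012\right) = -23 - 15180 = -15203$)
$\sqrt{415011 + \left(1233089 - 499959\right) \left(65908 + 860094\right)} - P = \sqrt{415011 + \left(1233089 - 499959\right) \left(65908 + 860094\right)} - -15203 = \sqrt{415011 + 733130 \cdot 926002} + 15203 = \sqrt{415011 + 678879846260} + 15203 = \sqrt{678880261271} + 15203 = 15203 + \sqrt{678880261271}$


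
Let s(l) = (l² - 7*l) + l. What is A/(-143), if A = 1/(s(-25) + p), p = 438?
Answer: -1/173459 ≈ -5.7651e-6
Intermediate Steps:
s(l) = l² - 6*l
A = 1/1213 (A = 1/(-25*(-6 - 25) + 438) = 1/(-25*(-31) + 438) = 1/(775 + 438) = 1/1213 ≈ 0.00082440)
A/(-143) = (1/1213)/(-143) = (1/1213)*(-1/143) = -1/173459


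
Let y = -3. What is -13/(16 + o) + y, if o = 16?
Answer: -109/32 ≈ -3.4063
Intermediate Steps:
-13/(16 + o) + y = -13/(16 + 16) - 3 = -13/32 - 3 = -109/32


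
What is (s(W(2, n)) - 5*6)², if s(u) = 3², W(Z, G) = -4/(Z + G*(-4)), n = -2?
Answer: 441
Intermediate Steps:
W(Z, G) = -4/(Z - 4*G)
s(u) = 9
(s(W(2, n)) - 5*6)² = (9 - 5*6)² = (9 - 30)² = (-21)² = 441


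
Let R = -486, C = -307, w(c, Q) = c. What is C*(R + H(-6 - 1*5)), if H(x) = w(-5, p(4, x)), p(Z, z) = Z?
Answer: 150737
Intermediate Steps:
H(x) = -5
C*(R + H(-6 - 1*5)) = -307*(-486 - 5) = -307*(-491) = 150737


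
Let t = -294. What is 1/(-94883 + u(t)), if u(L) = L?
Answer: -1/95177 ≈ -1.0507e-5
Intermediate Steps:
1/(-94883 + u(t)) = 1/(-94883 - 294) = 1/(-95177) = -1/95177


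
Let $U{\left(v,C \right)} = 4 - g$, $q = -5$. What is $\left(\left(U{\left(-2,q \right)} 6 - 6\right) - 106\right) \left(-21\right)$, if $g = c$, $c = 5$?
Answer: $2478$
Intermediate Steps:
$g = 5$
$U{\left(v,C \right)} = -1$ ($U{\left(v,C \right)} = 4 - 5 = -1$)
$\left(\left(U{\left(-2,q \right)} 6 - 6\right) - 106\right) \left(-21\right) = \left(\left(\left(-1\right) 6 - 6\right) - 106\right) \left(-21\right) = \left(\left(-6 - 6\right) - 106\right) \left(-21\right) = \left(-12 - 106\right) \left(-21\right) = \left(-118\right) \left(-21\right) = 2478$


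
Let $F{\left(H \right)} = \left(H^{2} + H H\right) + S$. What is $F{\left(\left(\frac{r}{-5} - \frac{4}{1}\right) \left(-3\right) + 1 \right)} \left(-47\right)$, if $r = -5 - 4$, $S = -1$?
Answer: $- \frac{134561}{25} \approx -5382.4$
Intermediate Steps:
$r = -9$ ($r = -5 - 4 = -9$)
$F{\left(H \right)} = -1 + 2 H^{2}$ ($F{\left(H \right)} = \left(H^{2} + H H\right) - 1 = \left(H^{2} + H^{2}\right) - 1 = 2 H^{2} - 1 = -1 + 2 H^{2}$)
$F{\left(\left(\frac{r}{-5} - \frac{4}{1}\right) \left(-3\right) + 1 \right)} \left(-47\right) = \left(-1 + 2 \left(\left(- \frac{9}{-5} - \frac{4}{1}\right) \left(-3\right) + 1\right)^{2}\right) \left(-47\right) = \left(-1 + 2 \left(\left(\left(-9\right) \left(- \frac{1}{5}\right) - 4\right) \left(-3\right) + 1\right)^{2}\right) \left(-47\right) = \left(-1 + 2 \left(\left(\frac{9}{5} - 4\right) \left(-3\right) + 1\right)^{2}\right) \left(-47\right) = \left(-1 + 2 \left(\left(- \frac{11}{5}\right) \left(-3\right) + 1\right)^{2}\right) \left(-47\right) = \left(-1 + 2 \left(\frac{33}{5} + 1\right)^{2}\right) \left(-47\right) = \left(-1 + 2 \left(\frac{38}{5}\right)^{2}\right) \left(-47\right) = \left(-1 + 2 \cdot \frac{1444}{25}\right) \left(-47\right) = \left(-1 + \frac{2888}{25}\right) \left(-47\right) = \frac{2863}{25} \left(-47\right) = - \frac{134561}{25}$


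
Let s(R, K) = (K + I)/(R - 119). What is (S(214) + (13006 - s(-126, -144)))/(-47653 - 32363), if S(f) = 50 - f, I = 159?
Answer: -629261/3920784 ≈ -0.16049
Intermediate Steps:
s(R, K) = (159 + K)/(-119 + R) (s(R, K) = (K + 159)/(R - 119) = (159 + K)/(-119 + R))
(S(214) + (13006 - s(-126, -144)))/(-47653 - 32363) = ((50 - 1*214) + (13006 - (159 - 144)/(-119 - 126)))/(-47653 - 32363) = ((50 - 214) + (13006 - 15/(-245)))/(-80016) = (-164 + (13006 - (-1)*15/245))*(-1/80016) = (-164 + (13006 - 1*(-3/49)))*(-1/80016) = (-164 + (13006 + 3/49))*(-1/80016) = (-164 + 637297/49)*(-1/80016) = (629261/49)*(-1/80016) = -629261/3920784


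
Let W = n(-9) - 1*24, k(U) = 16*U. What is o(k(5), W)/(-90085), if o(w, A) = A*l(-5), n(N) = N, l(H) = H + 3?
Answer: -66/90085 ≈ -0.00073264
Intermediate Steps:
l(H) = 3 + H
W = -33 (W = -9 - 1*24 = -9 - 24 = -33)
o(w, A) = -2*A (o(w, A) = A*(3 - 5) = A*(-2) = -2*A)
o(k(5), W)/(-90085) = -2*(-33)/(-90085) = 66*(-1/90085) = -66/90085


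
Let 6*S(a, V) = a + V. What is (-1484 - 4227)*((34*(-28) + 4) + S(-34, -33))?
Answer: 32866805/6 ≈ 5.4778e+6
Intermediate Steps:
S(a, V) = V/6 + a/6 (S(a, V) = (a + V)/6 = (V + a)/6 = V/6 + a/6)
(-1484 - 4227)*((34*(-28) + 4) + S(-34, -33)) = (-1484 - 4227)*((34*(-28) + 4) + ((⅙)*(-33) + (⅙)*(-34))) = -5711*((-952 + 4) + (-11/2 - 17/3)) = -5711*(-948 - 67/6) = -5711*(-5755/6) = 32866805/6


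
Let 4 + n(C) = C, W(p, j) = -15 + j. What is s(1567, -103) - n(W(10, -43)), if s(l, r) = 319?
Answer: 381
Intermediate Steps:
n(C) = -4 + C
s(1567, -103) - n(W(10, -43)) = 319 - (-4 + (-15 - 43)) = 319 - (-4 - 58) = 319 - 1*(-62) = 319 + 62 = 381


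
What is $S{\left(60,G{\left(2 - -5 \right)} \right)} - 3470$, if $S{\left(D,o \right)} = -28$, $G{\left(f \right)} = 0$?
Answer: $-3498$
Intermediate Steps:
$S{\left(60,G{\left(2 - -5 \right)} \right)} - 3470 = -28 - 3470 = -3498$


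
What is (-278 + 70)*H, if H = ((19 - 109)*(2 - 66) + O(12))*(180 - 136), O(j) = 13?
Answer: -52834496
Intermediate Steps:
H = 254012 (H = ((19 - 109)*(2 - 66) + 13)*(180 - 136) = (-90*(-64) + 13)*44 = (5760 + 13)*44 = 5773*44 = 254012)
(-278 + 70)*H = (-278 + 70)*254012 = -208*254012 = -52834496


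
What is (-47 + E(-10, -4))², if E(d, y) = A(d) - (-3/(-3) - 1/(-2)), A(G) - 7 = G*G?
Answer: 13689/4 ≈ 3422.3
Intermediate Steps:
A(G) = 7 + G² (A(G) = 7 + G*G = 7 + G²)
E(d, y) = 11/2 + d² (E(d, y) = (7 + d²) - (-3/(-3) - 1/(-2)) = (7 + d²) - (-3*(-⅓) - 1*(-½)) = (7 + d²) - (1 + ½) = (7 + d²) - 1*3/2 = (7 + d²) - 3/2 = 11/2 + d²)
(-47 + E(-10, -4))² = (-47 + (11/2 + (-10)²))² = (-47 + (11/2 + 100))² = (-47 + 211/2)² = (117/2)² = 13689/4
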